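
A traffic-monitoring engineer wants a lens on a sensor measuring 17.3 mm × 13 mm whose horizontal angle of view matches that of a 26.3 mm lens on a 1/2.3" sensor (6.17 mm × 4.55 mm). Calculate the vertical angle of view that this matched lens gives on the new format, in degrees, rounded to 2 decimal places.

Equal horizontal AOV ⇒ f₂ = f₁ · 17.3/6.17 = 26.3 × 2.80389 ≈ 73.7423 mm.
Vertical AOV on the new format = 2·arctan(13 / (2 × 73.7423)) = 2·arctan(0.08814) ≈ 10.0746°.

10.07°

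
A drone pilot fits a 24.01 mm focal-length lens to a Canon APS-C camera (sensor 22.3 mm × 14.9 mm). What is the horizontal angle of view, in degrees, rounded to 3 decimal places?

49.819°

Angle of view α = 2·arctan(w/2f) with w = 22.3 mm and f = 24.01 mm.
w/2f = 0.46439; arctan(0.46439) ≈ 24.9097°, so α ≈ 49.8194°.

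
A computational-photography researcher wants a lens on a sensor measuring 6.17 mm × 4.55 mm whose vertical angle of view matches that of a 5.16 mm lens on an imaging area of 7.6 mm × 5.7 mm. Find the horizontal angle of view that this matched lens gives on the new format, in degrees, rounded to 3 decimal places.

Equal vertical AOV ⇒ f₂ = f₁ · 4.55/5.7 = 5.16 × 0.79825 ≈ 4.1189 mm.
Horizontal AOV on the new format = 2·arctan(6.17 / (2 × 4.1189)) = 2·arctan(0.74898) ≈ 73.6648°.

73.665°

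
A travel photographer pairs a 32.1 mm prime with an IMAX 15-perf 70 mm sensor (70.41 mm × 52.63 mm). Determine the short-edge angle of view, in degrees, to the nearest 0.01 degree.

78.69°

Angle of view α = 2·arctan(h/2f) with h = 52.63 mm and f = 32.1 mm.
h/2f = 0.81978; arctan(0.81978) ≈ 39.3443°, so α ≈ 78.6886°.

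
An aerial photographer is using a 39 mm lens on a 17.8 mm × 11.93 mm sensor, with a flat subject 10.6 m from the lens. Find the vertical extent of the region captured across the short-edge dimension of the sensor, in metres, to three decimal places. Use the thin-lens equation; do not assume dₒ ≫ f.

3.231 m

dₒ: 10.6 m = 10600 mm.
Similar triangles through the lens centre give W/dₒ = h/dᵢ; with 1/f = 1/dₒ + 1/dᵢ this gives W = h·(dₒ − f)/f.
W = 11.93 mm × (10600 − 39) / 39 = 11.93 × 270.7949 ≈ 3230.583 mm = 3.23058 m.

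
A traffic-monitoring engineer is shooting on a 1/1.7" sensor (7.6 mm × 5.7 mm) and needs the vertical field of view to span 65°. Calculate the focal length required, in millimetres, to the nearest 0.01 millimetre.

4.47 mm

From α = 2·arctan(h/2f) we get f = h / (2·tan(α/2)).
With h = 5.7 mm and α/2 = 32.5°, tan(α/2) ≈ 0.63707, so f ≈ 5.7 / 1.27414 ≈ 4.4736 mm.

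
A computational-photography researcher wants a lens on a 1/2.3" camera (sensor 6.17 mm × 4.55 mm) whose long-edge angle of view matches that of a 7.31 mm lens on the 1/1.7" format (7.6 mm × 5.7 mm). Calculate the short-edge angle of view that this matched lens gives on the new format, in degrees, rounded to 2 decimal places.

Equal long-edge AOV ⇒ f₂ = f₁ · 6.17/7.6 = 7.31 × 0.81184 ≈ 5.9346 mm.
Short-edge AOV on the new format = 2·arctan(4.55 / (2 × 5.9346)) = 2·arctan(0.38335) ≈ 41.9484°.

41.95°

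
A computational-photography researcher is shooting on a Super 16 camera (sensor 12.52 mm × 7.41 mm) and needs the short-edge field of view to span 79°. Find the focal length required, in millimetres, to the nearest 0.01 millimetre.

4.49 mm

From α = 2·arctan(h/2f) we get f = h / (2·tan(α/2)).
With h = 7.41 mm and α/2 = 39.5°, tan(α/2) ≈ 0.82434, so f ≈ 7.41 / 1.64867 ≈ 4.4945 mm.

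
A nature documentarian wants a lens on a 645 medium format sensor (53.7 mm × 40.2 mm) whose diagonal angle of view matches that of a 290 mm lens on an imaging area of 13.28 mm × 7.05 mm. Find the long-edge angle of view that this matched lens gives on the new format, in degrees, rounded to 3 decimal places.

Sensor diagonal = √(13.28² + 7.05²) = √226.0609 ≈ 15.0353 mm.
Sensor diagonal = √(53.7² + 40.2²) = √4499.7300 ≈ 67.0800 mm.
Equal diagonal AOV ⇒ f₂ = f₁ · 67.0800/15.0353 = 290 × 4.46150 ≈ 1293.8338 mm.
Long-edge AOV on the new format = 2·arctan(53.7 / (2 × 1293.8338)) = 2·arctan(0.02075) ≈ 2.3777°.

2.378°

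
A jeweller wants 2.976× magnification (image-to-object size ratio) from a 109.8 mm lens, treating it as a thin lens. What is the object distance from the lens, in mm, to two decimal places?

146.70 mm

With m = dᵢ/dₒ and 1/f = 1/dₒ + 1/dᵢ, substituting dᵢ = m·dₒ gives 1/f = (1 + 1/m)/dₒ, hence dₒ = f·(1 + 1/m).
dₒ = 109.8 × (1 + 1/2.976) = 109.8 × 1.33602 ≈ 146.695 mm.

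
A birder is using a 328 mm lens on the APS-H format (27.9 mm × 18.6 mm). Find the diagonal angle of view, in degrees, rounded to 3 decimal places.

Sensor diagonal = √(27.9² + 18.6²) = √1124.3700 ≈ 33.5316 mm.
Angle of view α = 2·arctan(d/2f) with d = 33.5316 mm and f = 328 mm.
d/2f = 0.05112; arctan(0.05112) ≈ 2.9261°, so α ≈ 5.8523°.

5.852°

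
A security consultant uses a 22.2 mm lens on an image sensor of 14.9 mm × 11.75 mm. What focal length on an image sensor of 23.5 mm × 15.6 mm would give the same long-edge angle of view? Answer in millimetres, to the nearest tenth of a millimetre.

Equal angle of view means equal width/f ratio, so f₂ = f₁ · (width₂/width₁) = 22.2 × 23.5/14.9.
f₂ = 22.2 × 1.57718 ≈ 35.013 mm.

35.0 mm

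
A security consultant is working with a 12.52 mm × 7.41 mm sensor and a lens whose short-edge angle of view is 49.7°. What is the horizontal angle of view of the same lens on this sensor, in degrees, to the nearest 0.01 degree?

From the short-edge AOV: f = 7.41 / (2·tan(24.85°)) = 7.41 / 0.92625 ≈ 8.0000 mm.
Horizontal AOV = 2·arctan(12.52 / (2 × 8.0000)) = 2·arctan(0.78250) ≈ 76.0863°.

76.09°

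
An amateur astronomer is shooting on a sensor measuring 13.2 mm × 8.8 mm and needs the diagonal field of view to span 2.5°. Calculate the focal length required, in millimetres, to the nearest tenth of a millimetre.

363.5 mm

Sensor diagonal = √(13.2² + 8.8²) = √251.6800 ≈ 15.8644 mm.
From α = 2·arctan(d/2f) we get f = d / (2·tan(α/2)).
With d = 15.8644 mm and α/2 = 1.25°, tan(α/2) ≈ 0.02182, so f ≈ 15.8644 / 0.04364 ≈ 363.5282 mm.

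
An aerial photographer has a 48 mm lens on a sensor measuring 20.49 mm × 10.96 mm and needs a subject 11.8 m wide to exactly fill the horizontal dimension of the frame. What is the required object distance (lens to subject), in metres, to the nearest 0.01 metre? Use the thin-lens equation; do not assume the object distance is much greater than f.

W: 11.8 m = 11800 mm.
Magnification m = w/W = dᵢ/dₒ; combined with 1/f = 1/dₒ + 1/dᵢ this gives dₒ = f·(1 + W/w).
dₒ = 48 mm × (1 + 11800/20.49) = 48 × 576.8907 ≈ 27690.753 mm = 27.6908 m.

27.69 m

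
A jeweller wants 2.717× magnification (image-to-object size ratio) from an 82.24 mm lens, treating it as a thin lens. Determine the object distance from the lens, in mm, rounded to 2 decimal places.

With m = dᵢ/dₒ and 1/f = 1/dₒ + 1/dᵢ, substituting dᵢ = m·dₒ gives 1/f = (1 + 1/m)/dₒ, hence dₒ = f·(1 + 1/m).
dₒ = 82.24 × (1 + 1/2.717) = 82.24 × 1.36805 ≈ 112.509 mm.

112.51 mm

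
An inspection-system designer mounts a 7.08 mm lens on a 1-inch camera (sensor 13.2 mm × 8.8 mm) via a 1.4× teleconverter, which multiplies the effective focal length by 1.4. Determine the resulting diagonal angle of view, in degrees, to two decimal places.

77.34°

Effective focal length f = 7.08 × 1.4 = 9.912 mm.
Sensor diagonal = √(13.2² + 8.8²) = √251.6800 ≈ 15.8644 mm.
α = 2·arctan(15.864 / (2 × 9.912)) = 2·arctan(0.80026) ≈ 77.3380°.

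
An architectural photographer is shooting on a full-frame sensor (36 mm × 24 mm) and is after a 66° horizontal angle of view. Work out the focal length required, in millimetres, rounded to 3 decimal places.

27.718 mm

From α = 2·arctan(w/2f) we get f = w / (2·tan(α/2)).
With w = 36 mm and α/2 = 33°, tan(α/2) ≈ 0.64941, so f ≈ 36 / 1.29882 ≈ 27.7176 mm.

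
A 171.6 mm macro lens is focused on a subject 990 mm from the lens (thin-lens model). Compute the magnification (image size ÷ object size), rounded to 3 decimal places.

0.210×

Thin lens: 1/f = 1/dₒ + 1/dᵢ → 1/dᵢ = 1/171.6 − 1/990 = 0.0048174 mm⁻¹, so dᵢ ≈ 207.5806 mm.
Magnification m = dᵢ/dₒ = 207.5806/990 ≈ 0.20968.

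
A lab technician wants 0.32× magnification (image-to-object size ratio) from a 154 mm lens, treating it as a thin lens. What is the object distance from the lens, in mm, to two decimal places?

635.25 mm

With m = dᵢ/dₒ and 1/f = 1/dₒ + 1/dᵢ, substituting dᵢ = m·dₒ gives 1/f = (1 + 1/m)/dₒ, hence dₒ = f·(1 + 1/m).
dₒ = 154 × (1 + 1/0.32) = 154 × 4.12500 ≈ 635.250 mm.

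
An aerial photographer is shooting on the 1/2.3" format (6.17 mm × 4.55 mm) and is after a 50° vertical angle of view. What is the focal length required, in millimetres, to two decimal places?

4.88 mm

From α = 2·arctan(h/2f) we get f = h / (2·tan(α/2)).
With h = 4.55 mm and α/2 = 25°, tan(α/2) ≈ 0.46631, so f ≈ 4.55 / 0.93262 ≈ 4.8788 mm.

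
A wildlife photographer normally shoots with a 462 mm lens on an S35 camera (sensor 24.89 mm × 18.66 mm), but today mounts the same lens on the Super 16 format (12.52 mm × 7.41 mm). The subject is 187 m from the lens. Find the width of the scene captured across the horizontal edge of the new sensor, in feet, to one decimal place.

16.6 ft

The focal length stays 462 mm; the relevant sensor dimension is now w = 12.52 mm. Object distance dₒ = 187 m = 187000 mm.
Thin-lens field width W = w·(dₒ − f)/f = 12.52 × (187000 − 462)/462 ≈ 5055.099 mm = 5055.099/304.8 ft = 16.585 ft.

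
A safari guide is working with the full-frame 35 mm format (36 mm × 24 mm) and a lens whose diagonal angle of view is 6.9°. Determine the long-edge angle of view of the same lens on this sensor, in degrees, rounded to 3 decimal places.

Sensor diagonal = √(36² + 24²) = √1872.0000 ≈ 43.2666 mm.
From the diagonal AOV: f = 43.2666 / (2·tan(3.45°)) = 43.2666 / 0.12057 ≈ 358.8402 mm.
Long-edge AOV = 2·arctan(36 / (2 × 358.8402)) = 2·arctan(0.05016) ≈ 5.7433°.

5.743°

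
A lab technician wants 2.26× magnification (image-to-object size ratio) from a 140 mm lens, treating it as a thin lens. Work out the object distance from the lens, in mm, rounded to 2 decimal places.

201.95 mm

With m = dᵢ/dₒ and 1/f = 1/dₒ + 1/dᵢ, substituting dᵢ = m·dₒ gives 1/f = (1 + 1/m)/dₒ, hence dₒ = f·(1 + 1/m).
dₒ = 140 × (1 + 1/2.26) = 140 × 1.44248 ≈ 201.947 mm.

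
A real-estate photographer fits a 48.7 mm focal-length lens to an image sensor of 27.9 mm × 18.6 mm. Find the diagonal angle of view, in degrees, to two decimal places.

Sensor diagonal = √(27.9² + 18.6²) = √1124.3700 ≈ 33.5316 mm.
Angle of view α = 2·arctan(d/2f) with d = 33.5316 mm and f = 48.7 mm.
d/2f = 0.34427; arctan(0.34427) ≈ 18.9969°, so α ≈ 37.9938°.

37.99°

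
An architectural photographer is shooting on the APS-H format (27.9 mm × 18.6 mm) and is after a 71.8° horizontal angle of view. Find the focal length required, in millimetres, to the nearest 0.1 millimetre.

19.3 mm

From α = 2·arctan(w/2f) we get f = w / (2·tan(α/2)).
With w = 27.9 mm and α/2 = 35.9°, tan(α/2) ≈ 0.72388, so f ≈ 27.9 / 1.44776 ≈ 19.2712 mm.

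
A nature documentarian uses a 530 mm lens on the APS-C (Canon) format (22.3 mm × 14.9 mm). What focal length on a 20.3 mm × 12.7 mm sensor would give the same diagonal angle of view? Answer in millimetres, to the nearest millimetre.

473 mm

Sensor diagonal = √(22.3² + 14.9²) = √719.3000 ≈ 26.8198 mm.
Sensor diagonal = √(20.3² + 12.7²) = √573.3800 ≈ 23.9454 mm.
Equal angle of view means equal diagonal/f ratio, so f₂ = f₁ · (diagonal₂/diagonal₁) = 530 × 23.9454/26.8198.
f₂ = 530 × 0.89282 ≈ 473.197 mm.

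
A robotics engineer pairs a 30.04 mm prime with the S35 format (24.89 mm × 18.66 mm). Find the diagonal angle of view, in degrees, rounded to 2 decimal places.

54.75°

Sensor diagonal = √(24.89² + 18.66²) = √967.7077 ≈ 31.1080 mm.
Angle of view α = 2·arctan(d/2f) with d = 31.1080 mm and f = 30.04 mm.
d/2f = 0.51778; arctan(0.51778) ≈ 27.3741°, so α ≈ 54.7481°.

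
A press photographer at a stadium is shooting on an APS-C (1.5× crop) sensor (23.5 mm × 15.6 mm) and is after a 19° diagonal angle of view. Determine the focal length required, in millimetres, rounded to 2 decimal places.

Sensor diagonal = √(23.5² + 15.6²) = √795.6100 ≈ 28.2066 mm.
From α = 2·arctan(d/2f) we get f = d / (2·tan(α/2)).
With d = 28.2066 mm and α/2 = 9.5°, tan(α/2) ≈ 0.16734, so f ≈ 28.2066 / 0.33469 ≈ 84.2779 mm.

84.28 mm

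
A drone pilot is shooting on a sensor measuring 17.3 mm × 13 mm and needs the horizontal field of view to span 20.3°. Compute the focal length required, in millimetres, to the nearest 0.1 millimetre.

From α = 2·arctan(w/2f) we get f = w / (2·tan(α/2)).
With w = 17.3 mm and α/2 = 10.15°, tan(α/2) ≈ 0.17903, so f ≈ 17.3 / 0.35806 ≈ 48.3166 mm.

48.3 mm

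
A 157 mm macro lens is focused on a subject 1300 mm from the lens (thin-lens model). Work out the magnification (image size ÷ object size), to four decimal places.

Thin lens: 1/f = 1/dₒ + 1/dᵢ → 1/dᵢ = 1/157 − 1/1300 = 0.0056002 mm⁻¹, so dᵢ ≈ 178.5652 mm.
Magnification m = dᵢ/dₒ = 178.5652/1300 ≈ 0.13736.

0.1374×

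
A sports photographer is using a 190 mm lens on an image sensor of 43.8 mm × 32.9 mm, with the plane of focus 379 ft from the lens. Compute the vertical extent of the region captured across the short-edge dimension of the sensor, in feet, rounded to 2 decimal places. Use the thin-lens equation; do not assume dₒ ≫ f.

65.52 ft

dₒ: 379 ft × 304.8 mm/ft = 115519.20 mm.
Similar triangles through the lens centre give W/dₒ = h/dᵢ; with 1/f = 1/dₒ + 1/dᵢ this gives W = h·(dₒ − f)/f.
W = 32.9 mm × (115519 − 190) / 190 = 32.9 × 606.9958 ≈ 19970.161 mm = 19970.161/304.8 ft = 65.5189 ft.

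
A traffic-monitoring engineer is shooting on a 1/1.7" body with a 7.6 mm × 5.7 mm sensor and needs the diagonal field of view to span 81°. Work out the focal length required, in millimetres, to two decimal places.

Sensor diagonal = √(7.6² + 5.7²) = √90.2500 ≈ 9.5000 mm.
From α = 2·arctan(d/2f) we get f = d / (2·tan(α/2)).
With d = 9.5000 mm and α/2 = 40.5°, tan(α/2) ≈ 0.85408, so f ≈ 9.5000 / 1.70816 ≈ 5.5615 mm.

5.56 mm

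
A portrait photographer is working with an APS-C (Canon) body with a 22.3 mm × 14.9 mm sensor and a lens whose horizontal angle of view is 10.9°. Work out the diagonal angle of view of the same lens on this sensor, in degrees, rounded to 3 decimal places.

13.092°

From the horizontal AOV: f = 22.3 / (2·tan(5.45°)) = 22.3 / 0.19082 ≈ 116.8661 mm.
Sensor diagonal = √(22.3² + 14.9²) = √719.3000 ≈ 26.8198 mm.
Diagonal AOV = 2·arctan(26.8198 / (2 × 116.8661)) = 2·arctan(0.11475) ≈ 13.0916°.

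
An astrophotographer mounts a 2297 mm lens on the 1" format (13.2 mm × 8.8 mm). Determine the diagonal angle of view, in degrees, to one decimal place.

0.4°

Sensor diagonal = √(13.2² + 8.8²) = √251.6800 ≈ 15.8644 mm.
Angle of view α = 2·arctan(d/2f) with d = 15.8644 mm and f = 2297 mm.
d/2f = 0.00345; arctan(0.00345) ≈ 0.1979°, so α ≈ 0.3957°.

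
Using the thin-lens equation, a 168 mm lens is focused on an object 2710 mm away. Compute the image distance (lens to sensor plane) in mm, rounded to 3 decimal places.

179.103 mm

1/dᵢ = 1/f − 1/dₒ = 1/168 − 1/2710 = 0.0055834 mm⁻¹.
dᵢ = 1/0.0055834 ≈ 179.1031 mm.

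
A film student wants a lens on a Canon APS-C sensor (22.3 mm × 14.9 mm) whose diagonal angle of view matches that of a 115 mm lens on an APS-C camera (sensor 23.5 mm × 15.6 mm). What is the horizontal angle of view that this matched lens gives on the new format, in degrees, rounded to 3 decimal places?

Sensor diagonal = √(23.5² + 15.6²) = √795.6100 ≈ 28.2066 mm.
Sensor diagonal = √(22.3² + 14.9²) = √719.3000 ≈ 26.8198 mm.
Equal diagonal AOV ⇒ f₂ = f₁ · 26.8198/28.2066 = 115 × 0.95083 ≈ 109.3460 mm.
Horizontal AOV on the new format = 2·arctan(22.3 / (2 × 109.3460)) = 2·arctan(0.10197) ≈ 11.6446°.

11.645°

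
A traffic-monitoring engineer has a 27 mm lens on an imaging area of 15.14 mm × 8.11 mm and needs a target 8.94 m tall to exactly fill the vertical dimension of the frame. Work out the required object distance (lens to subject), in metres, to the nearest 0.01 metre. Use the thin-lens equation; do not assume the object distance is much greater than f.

W: 8.94 m = 8940 mm.
Magnification m = h/W = dᵢ/dₒ; combined with 1/f = 1/dₒ + 1/dᵢ this gives dₒ = f·(1 + W/h).
dₒ = 27 mm × (1 + 8940/8.11) = 27 × 1103.3428 ≈ 29790.255 mm = 29.7903 m.

29.79 m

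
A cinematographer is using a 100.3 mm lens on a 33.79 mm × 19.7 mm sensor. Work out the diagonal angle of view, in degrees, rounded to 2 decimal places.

22.07°

Sensor diagonal = √(33.79² + 19.7²) = √1529.8541 ≈ 39.1133 mm.
Angle of view α = 2·arctan(d/2f) with d = 39.1133 mm and f = 100.3 mm.
d/2f = 0.19498; arctan(0.19498) ≈ 11.0332°, so α ≈ 22.0664°.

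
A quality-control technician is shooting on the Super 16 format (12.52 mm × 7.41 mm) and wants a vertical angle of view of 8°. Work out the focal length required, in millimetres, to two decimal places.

52.98 mm

From α = 2·arctan(h/2f) we get f = h / (2·tan(α/2)).
With h = 7.41 mm and α/2 = 4°, tan(α/2) ≈ 0.06993, so f ≈ 7.41 / 0.13985 ≈ 52.9840 mm.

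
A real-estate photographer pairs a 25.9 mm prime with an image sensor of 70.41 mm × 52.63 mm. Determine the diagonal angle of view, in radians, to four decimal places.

Sensor diagonal = √(70.41² + 52.63²) = √7727.4850 ≈ 87.9061 mm.
Angle of view α = 2·arctan(d/2f) with d = 87.9061 mm and f = 25.9 mm.
d/2f = 1.69703; arctan(1.69703) ≈ 1.0383 rad, so α ≈ 2.0766 rad.

2.0766 rad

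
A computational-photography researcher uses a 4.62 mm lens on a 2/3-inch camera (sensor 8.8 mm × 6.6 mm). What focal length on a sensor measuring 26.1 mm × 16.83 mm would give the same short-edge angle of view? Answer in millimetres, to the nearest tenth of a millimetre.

11.8 mm

Equal angle of view means equal height/f ratio, so f₂ = f₁ · (height₂/height₁) = 4.62 × 16.83/6.6.
f₂ = 4.62 × 2.55000 ≈ 11.781 mm.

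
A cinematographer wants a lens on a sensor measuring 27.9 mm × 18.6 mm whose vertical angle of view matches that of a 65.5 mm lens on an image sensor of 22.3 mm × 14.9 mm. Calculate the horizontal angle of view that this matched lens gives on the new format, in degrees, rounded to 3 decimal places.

19.364°

Equal vertical AOV ⇒ f₂ = f₁ · 18.6/14.9 = 65.5 × 1.24832 ≈ 81.7651 mm.
Horizontal AOV on the new format = 2·arctan(27.9 / (2 × 81.7651)) = 2·arctan(0.17061) ≈ 19.3641°.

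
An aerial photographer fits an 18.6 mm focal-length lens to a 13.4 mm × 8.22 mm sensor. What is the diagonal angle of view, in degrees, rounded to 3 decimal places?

45.817°

Sensor diagonal = √(13.4² + 8.22²) = √247.1284 ≈ 15.7203 mm.
Angle of view α = 2·arctan(d/2f) with d = 15.7203 mm and f = 18.6 mm.
d/2f = 0.42259; arctan(0.42259) ≈ 22.9084°, so α ≈ 45.8168°.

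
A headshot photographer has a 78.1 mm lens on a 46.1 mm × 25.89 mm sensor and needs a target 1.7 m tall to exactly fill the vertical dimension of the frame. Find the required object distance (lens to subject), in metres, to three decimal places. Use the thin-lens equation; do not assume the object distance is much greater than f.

W: 1.7 m = 1700 mm.
Magnification m = h/W = dᵢ/dₒ; combined with 1/f = 1/dₒ + 1/dᵢ this gives dₒ = f·(1 + W/h).
dₒ = 78.1 mm × (1 + 1700/25.89) = 78.1 × 66.6624 ≈ 5206.335 mm = 5.20633 m.

5.206 m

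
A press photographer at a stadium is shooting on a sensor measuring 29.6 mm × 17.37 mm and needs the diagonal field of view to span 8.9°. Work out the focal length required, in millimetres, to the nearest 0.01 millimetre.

220.50 mm

Sensor diagonal = √(29.6² + 17.37²) = √1177.8769 ≈ 34.3202 mm.
From α = 2·arctan(d/2f) we get f = d / (2·tan(α/2)).
With d = 34.3202 mm and α/2 = 4.45°, tan(α/2) ≈ 0.07782, so f ≈ 34.3202 / 0.15565 ≈ 220.4997 mm.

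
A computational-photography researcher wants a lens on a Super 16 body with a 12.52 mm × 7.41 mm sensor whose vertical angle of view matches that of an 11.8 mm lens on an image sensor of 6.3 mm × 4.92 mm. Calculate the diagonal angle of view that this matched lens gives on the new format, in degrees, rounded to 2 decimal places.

Equal vertical AOV ⇒ f₂ = f₁ · 7.41/4.92 = 11.8 × 1.50610 ≈ 17.7720 mm.
Sensor diagonal = √(12.52² + 7.41²) = √211.6585 ≈ 14.5485 mm.
Diagonal AOV on the new format = 2·arctan(14.5485 / (2 × 17.7720)) = 2·arctan(0.40931) ≈ 44.5196°.

44.52°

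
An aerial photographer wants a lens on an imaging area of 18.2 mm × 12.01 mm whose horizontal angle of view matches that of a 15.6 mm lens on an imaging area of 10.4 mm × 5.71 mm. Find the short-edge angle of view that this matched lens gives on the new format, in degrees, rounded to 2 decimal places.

Equal horizontal AOV ⇒ f₂ = f₁ · 18.2/10.4 = 15.6 × 1.75000 ≈ 27.3000 mm.
Short-edge AOV on the new format = 2·arctan(12.01 / (2 × 27.3000)) = 2·arctan(0.21996) ≈ 24.8108°.

24.81°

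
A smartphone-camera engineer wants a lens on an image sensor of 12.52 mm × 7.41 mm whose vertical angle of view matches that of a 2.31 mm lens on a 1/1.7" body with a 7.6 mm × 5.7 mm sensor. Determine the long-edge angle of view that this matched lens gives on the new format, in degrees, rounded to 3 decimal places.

Equal vertical AOV ⇒ f₂ = f₁ · 7.41/5.7 = 2.31 × 1.30000 ≈ 3.0030 mm.
Long-edge AOV on the new format = 2·arctan(12.52 / (2 × 3.0030)) = 2·arctan(2.08458) ≈ 128.7448°.

128.745°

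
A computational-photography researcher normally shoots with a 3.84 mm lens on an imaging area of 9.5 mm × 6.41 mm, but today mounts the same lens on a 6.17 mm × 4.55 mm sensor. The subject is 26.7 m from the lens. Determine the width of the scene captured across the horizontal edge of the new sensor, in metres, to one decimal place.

The focal length stays 3.84 mm; the relevant sensor dimension is now w = 6.17 mm. Object distance dₒ = 26.7 m = 26700 mm.
Thin-lens field width W = w·(dₒ − f)/f = 6.17 × (26700 − 3.84)/3.84 ≈ 42894.611 mm = 42.8946 m.

42.9 m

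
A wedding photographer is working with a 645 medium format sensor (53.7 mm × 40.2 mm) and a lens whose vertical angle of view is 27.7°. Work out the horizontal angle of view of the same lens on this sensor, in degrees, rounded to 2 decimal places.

36.46°

From the vertical AOV: f = 40.2 / (2·tan(13.85°)) = 40.2 / 0.49310 ≈ 81.5254 mm.
Horizontal AOV = 2·arctan(53.7 / (2 × 81.5254)) = 2·arctan(0.32935) ≈ 36.4581°.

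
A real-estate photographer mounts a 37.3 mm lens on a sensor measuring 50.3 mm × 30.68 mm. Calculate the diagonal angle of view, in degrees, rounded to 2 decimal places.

Sensor diagonal = √(50.3² + 30.68²) = √3471.3524 ≈ 58.9182 mm.
Angle of view α = 2·arctan(d/2f) with d = 58.9182 mm and f = 37.3 mm.
d/2f = 0.78979; arctan(0.78979) ≈ 38.3013°, so α ≈ 76.6025°.

76.60°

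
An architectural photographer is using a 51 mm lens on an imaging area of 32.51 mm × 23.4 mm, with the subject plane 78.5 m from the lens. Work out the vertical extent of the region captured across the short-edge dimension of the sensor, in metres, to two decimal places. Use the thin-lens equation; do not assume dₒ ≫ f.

dₒ: 78.5 m = 78500 mm.
Similar triangles through the lens centre give W/dₒ = h/dᵢ; with 1/f = 1/dₒ + 1/dᵢ this gives W = h·(dₒ − f)/f.
W = 23.4 mm × (78500 − 51) / 51 = 23.4 × 1538.2157 ≈ 35994.247 mm = 35.9942 m.

35.99 m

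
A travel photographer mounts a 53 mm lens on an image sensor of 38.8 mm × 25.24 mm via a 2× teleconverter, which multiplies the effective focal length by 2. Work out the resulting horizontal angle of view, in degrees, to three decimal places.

Effective focal length f = 53 × 2 = 106 mm.
α = 2·arctan(38.8 / (2 × 106)) = 2·arctan(0.18302) ≈ 20.7429°.

20.743°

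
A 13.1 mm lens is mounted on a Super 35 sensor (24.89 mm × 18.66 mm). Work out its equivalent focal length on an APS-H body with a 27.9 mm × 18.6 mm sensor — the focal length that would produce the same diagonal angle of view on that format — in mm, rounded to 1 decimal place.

Sensor diagonal = √(24.89² + 18.66²) = √967.7077 ≈ 31.1080 mm.
Sensor diagonal = √(27.9² + 18.6²) = √1124.3700 ≈ 33.5316 mm.
Equal angle of view means equal diagonal/f ratio, so f₂ = f₁ · (diagonal₂/diagonal₁) = 13.1 × 33.5316/31.1080.
f₂ = 13.1 × 1.07791 ≈ 14.121 mm.

14.1 mm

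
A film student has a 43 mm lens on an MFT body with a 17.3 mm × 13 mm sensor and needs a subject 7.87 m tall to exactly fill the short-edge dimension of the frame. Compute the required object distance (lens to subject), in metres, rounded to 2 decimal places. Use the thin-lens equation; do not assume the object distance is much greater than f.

26.07 m

W: 7.87 m = 7870 mm.
Magnification m = h/W = dᵢ/dₒ; combined with 1/f = 1/dₒ + 1/dᵢ this gives dₒ = f·(1 + W/h).
dₒ = 43 mm × (1 + 7870/13) = 43 × 606.3846 ≈ 26074.538 mm = 26.0745 m.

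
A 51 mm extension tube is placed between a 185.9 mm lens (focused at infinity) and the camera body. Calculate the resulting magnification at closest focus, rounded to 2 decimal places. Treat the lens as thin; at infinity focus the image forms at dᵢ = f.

The tube moves the image plane from f to f + e, so dᵢ = 185.9 + 51 = 236.9 mm. Focus is achieved when 1/f = 1/dₒ + 1/dᵢ, giving dₒ = 1/(1/f − 1/(f+e)).
Magnification m = dᵢ/dₒ = (f+e)·(1/f − 1/(f+e)) = e/f = 51/185.9 ≈ 0.2743.

0.27×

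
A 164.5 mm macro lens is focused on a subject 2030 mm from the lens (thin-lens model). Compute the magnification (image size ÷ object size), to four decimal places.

0.0882×

Thin lens: 1/f = 1/dₒ + 1/dᵢ → 1/dᵢ = 1/164.5 − 1/2030 = 0.0055864 mm⁻¹, so dᵢ ≈ 179.0056 mm.
Magnification m = dᵢ/dₒ = 179.0056/2030 ≈ 0.08818.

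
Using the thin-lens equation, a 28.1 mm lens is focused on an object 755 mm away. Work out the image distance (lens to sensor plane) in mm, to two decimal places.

29.19 mm

1/dᵢ = 1/f − 1/dₒ = 1/28.1 − 1/755 = 0.0342627 mm⁻¹.
dᵢ = 1/0.0342627 ≈ 29.1863 mm.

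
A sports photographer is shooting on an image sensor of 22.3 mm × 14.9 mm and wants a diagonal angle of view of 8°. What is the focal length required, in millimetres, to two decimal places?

191.77 mm

Sensor diagonal = √(22.3² + 14.9²) = √719.3000 ≈ 26.8198 mm.
From α = 2·arctan(d/2f) we get f = d / (2·tan(α/2)).
With d = 26.8198 mm and α/2 = 4°, tan(α/2) ≈ 0.06993, so f ≈ 26.8198 / 0.13985 ≈ 191.7703 mm.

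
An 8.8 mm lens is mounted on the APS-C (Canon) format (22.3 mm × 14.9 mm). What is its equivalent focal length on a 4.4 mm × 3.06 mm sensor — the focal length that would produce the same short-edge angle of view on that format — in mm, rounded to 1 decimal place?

1.8 mm

Equal angle of view means equal height/f ratio, so f₂ = f₁ · (height₂/height₁) = 8.8 × 3.06/14.9.
f₂ = 8.8 × 0.20537 ≈ 1.807 mm.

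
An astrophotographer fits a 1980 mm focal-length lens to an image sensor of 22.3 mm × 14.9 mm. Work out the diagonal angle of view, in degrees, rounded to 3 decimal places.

0.776°

Sensor diagonal = √(22.3² + 14.9²) = √719.3000 ≈ 26.8198 mm.
Angle of view α = 2·arctan(d/2f) with d = 26.8198 mm and f = 1980 mm.
d/2f = 0.00677; arctan(0.00677) ≈ 0.3880°, so α ≈ 0.7761°.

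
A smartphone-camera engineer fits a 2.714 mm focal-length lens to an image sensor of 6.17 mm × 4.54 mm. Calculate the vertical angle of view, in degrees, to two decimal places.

79.82°

Angle of view α = 2·arctan(h/2f) with h = 4.54 mm and f = 2.714 mm.
h/2f = 0.83640; arctan(0.83640) ≈ 39.9092°, so α ≈ 79.8185°.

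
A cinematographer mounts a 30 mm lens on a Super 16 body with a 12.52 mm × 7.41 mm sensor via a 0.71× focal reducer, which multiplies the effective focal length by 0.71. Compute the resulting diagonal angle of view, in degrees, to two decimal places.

Effective focal length f = 30 × 0.71 = 21.3 mm.
Sensor diagonal = √(12.52² + 7.41²) = √211.6585 ≈ 14.5485 mm.
α = 2·arctan(14.548 / (2 × 21.3)) = 2·arctan(0.34151) ≈ 37.7115°.

37.71°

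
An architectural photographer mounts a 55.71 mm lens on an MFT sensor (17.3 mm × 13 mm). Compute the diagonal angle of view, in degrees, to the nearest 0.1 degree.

Sensor diagonal = √(17.3² + 13²) = √468.2900 ≈ 21.6400 mm.
Angle of view α = 2·arctan(d/2f) with d = 21.6400 mm and f = 55.71 mm.
d/2f = 0.19422; arctan(0.19422) ≈ 10.9912°, so α ≈ 21.9823°.

22.0°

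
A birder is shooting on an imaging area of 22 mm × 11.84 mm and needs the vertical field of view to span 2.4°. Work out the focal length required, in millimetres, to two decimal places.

From α = 2·arctan(h/2f) we get f = h / (2·tan(α/2)).
With h = 11.84 mm and α/2 = 1.2°, tan(α/2) ≈ 0.02095, so f ≈ 11.84 / 0.04189 ≈ 282.6178 mm.

282.62 mm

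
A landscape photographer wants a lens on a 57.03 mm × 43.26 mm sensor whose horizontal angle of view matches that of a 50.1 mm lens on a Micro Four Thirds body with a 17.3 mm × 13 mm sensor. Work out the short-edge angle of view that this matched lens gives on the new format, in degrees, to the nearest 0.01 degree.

14.92°

Equal horizontal AOV ⇒ f₂ = f₁ · 57.03/17.3 = 50.1 × 3.29653 ≈ 165.1562 mm.
Short-edge AOV on the new format = 2·arctan(43.26 / (2 × 165.1562)) = 2·arctan(0.13097) ≈ 14.9228°.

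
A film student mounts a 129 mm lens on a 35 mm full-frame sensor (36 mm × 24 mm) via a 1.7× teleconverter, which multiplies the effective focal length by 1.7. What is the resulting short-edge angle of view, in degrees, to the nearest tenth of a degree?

6.3°

Effective focal length f = 129 × 1.7 = 219.3 mm.
α = 2·arctan(24 / (2 × 219.3)) = 2·arctan(0.05472) ≈ 6.2642°.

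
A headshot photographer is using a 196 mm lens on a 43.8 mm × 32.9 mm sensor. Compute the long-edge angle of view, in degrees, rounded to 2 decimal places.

12.75°

Angle of view α = 2·arctan(w/2f) with w = 43.8 mm and f = 196 mm.
w/2f = 0.11173; arctan(0.11173) ≈ 6.3755°, so α ≈ 12.7510°.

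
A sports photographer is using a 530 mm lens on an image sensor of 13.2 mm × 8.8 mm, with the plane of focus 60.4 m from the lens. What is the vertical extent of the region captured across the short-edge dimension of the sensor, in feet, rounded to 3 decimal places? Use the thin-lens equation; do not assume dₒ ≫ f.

3.261 ft

dₒ: 60.4 m = 60400 mm.
Similar triangles through the lens centre give W/dₒ = h/dᵢ; with 1/f = 1/dₒ + 1/dᵢ this gives W = h·(dₒ − f)/f.
W = 8.8 mm × (60400 − 530) / 530 = 8.8 × 112.9623 ≈ 994.068 mm = 994.068/304.8 ft = 3.26138 ft.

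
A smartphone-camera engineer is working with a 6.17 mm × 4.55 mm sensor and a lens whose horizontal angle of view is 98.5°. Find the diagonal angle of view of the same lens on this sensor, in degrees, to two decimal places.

From the horizontal AOV: f = 6.17 / (2·tan(49.25°)) = 6.17 / 2.32111 ≈ 2.6582 mm.
Sensor diagonal = √(6.17² + 4.55²) = √58.7714 ≈ 7.6663 mm.
Diagonal AOV = 2·arctan(7.6663 / (2 × 2.6582)) = 2·arctan(1.44200) ≈ 110.5187°.

110.52°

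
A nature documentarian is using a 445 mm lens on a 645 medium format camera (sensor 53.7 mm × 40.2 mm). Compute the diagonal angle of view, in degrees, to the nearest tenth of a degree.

8.6°

Sensor diagonal = √(53.7² + 40.2²) = √4499.7300 ≈ 67.0800 mm.
Angle of view α = 2·arctan(d/2f) with d = 67.0800 mm and f = 445 mm.
d/2f = 0.07537; arctan(0.07537) ≈ 4.3103°, so α ≈ 8.6206°.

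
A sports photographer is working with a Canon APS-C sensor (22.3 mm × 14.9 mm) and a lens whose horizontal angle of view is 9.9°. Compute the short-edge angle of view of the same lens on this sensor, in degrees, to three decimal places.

6.624°

From the horizontal AOV: f = 22.3 / (2·tan(4.95°)) = 22.3 / 0.17322 ≈ 128.7389 mm.
Short-edge AOV = 2·arctan(14.9 / (2 × 128.7389)) = 2·arctan(0.05787) ≈ 6.6239°.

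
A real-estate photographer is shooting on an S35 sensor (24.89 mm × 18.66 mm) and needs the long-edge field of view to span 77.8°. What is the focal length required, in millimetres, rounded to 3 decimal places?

15.423 mm

From α = 2·arctan(w/2f) we get f = w / (2·tan(α/2)).
With w = 24.89 mm and α/2 = 38.9°, tan(α/2) ≈ 0.80690, so f ≈ 24.89 / 1.61380 ≈ 15.4233 mm.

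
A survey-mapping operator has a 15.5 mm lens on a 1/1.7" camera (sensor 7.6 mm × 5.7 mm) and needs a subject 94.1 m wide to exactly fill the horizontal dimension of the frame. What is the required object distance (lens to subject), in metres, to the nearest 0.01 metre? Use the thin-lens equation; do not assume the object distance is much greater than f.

W: 94.1 m = 94100 mm.
Magnification m = w/W = dᵢ/dₒ; combined with 1/f = 1/dₒ + 1/dᵢ this gives dₒ = f·(1 + W/w).
dₒ = 15.5 mm × (1 + 94100/7.6) = 15.5 × 12382.5789 ≈ 191929.974 mm = 191.93 m.

191.93 m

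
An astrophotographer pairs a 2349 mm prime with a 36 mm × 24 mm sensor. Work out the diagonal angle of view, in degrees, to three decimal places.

Sensor diagonal = √(36² + 24²) = √1872.0000 ≈ 43.2666 mm.
Angle of view α = 2·arctan(d/2f) with d = 43.2666 mm and f = 2349 mm.
d/2f = 0.00921; arctan(0.00921) ≈ 0.5277°, so α ≈ 1.0553°.

1.055°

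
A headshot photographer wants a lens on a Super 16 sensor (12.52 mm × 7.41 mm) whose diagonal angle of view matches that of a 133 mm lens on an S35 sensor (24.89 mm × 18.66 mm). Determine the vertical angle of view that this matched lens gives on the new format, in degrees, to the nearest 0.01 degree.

6.82°

Sensor diagonal = √(24.89² + 18.66²) = √967.7077 ≈ 31.1080 mm.
Sensor diagonal = √(12.52² + 7.41²) = √211.6585 ≈ 14.5485 mm.
Equal diagonal AOV ⇒ f₂ = f₁ · 14.5485/31.1080 = 133 × 0.46768 ≈ 62.2010 mm.
Vertical AOV on the new format = 2·arctan(7.41 / (2 × 62.2010)) = 2·arctan(0.05956) ≈ 6.8176°.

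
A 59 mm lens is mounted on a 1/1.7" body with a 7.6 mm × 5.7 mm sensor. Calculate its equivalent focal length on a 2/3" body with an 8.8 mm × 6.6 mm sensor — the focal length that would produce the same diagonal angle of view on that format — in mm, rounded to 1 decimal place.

Sensor diagonal = √(7.6² + 5.7²) = √90.2500 ≈ 9.5000 mm.
Sensor diagonal = √(8.8² + 6.6²) = √121.0000 ≈ 11.0000 mm.
Equal angle of view means equal diagonal/f ratio, so f₂ = f₁ · (diagonal₂/diagonal₁) = 59 × 11.0000/9.5000.
f₂ = 59 × 1.15789 ≈ 68.316 mm.

68.3 mm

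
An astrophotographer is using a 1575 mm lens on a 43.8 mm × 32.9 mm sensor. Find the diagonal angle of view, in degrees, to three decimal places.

Sensor diagonal = √(43.8² + 32.9²) = √3000.8500 ≈ 54.7800 mm.
Angle of view α = 2·arctan(d/2f) with d = 54.7800 mm and f = 1575 mm.
d/2f = 0.01739; arctan(0.01739) ≈ 0.9963°, so α ≈ 1.9926°.

1.993°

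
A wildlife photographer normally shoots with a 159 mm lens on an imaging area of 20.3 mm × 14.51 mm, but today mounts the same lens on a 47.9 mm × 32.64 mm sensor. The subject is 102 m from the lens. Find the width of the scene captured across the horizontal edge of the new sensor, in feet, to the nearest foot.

101 ft

The focal length stays 159 mm; the relevant sensor dimension is now w = 47.9 mm. Object distance dₒ = 102 m = 102000 mm.
Thin-lens field width W = w·(dₒ − f)/f = 47.9 × (102000 − 159)/159 ≈ 30680.402 mm = 30680.402/304.8 ft = 100.657 ft.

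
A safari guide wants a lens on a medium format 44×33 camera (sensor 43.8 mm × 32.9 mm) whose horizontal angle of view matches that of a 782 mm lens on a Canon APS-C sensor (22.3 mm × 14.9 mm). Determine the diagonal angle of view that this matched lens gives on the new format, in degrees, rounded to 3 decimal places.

Equal horizontal AOV ⇒ f₂ = f₁ · 43.8/22.3 = 782 × 1.96413 ≈ 1535.9462 mm.
Sensor diagonal = √(43.8² + 32.9²) = √3000.8500 ≈ 54.7800 mm.
Diagonal AOV on the new format = 2·arctan(54.7800 / (2 × 1535.9462)) = 2·arctan(0.01783) ≈ 2.0433°.

2.043°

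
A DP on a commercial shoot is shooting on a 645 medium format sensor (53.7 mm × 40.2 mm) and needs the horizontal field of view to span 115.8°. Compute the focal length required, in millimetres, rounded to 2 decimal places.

16.84 mm

From α = 2·arctan(w/2f) we get f = w / (2·tan(α/2)).
With w = 53.7 mm and α/2 = 57.9°, tan(α/2) ≈ 1.59414, so f ≈ 53.7 / 3.18827 ≈ 16.8430 mm.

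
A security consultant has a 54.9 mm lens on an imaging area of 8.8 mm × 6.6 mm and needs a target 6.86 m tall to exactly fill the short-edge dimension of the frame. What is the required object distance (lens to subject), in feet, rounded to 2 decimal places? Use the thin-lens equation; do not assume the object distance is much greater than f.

187.39 ft

W: 6.86 m = 6860 mm.
Magnification m = h/W = dᵢ/dₒ; combined with 1/f = 1/dₒ + 1/dᵢ this gives dₒ = f·(1 + W/h).
dₒ = 54.9 mm × (1 + 6860/6.6) = 54.9 × 1040.3939 ≈ 57117.627 mm = 57117.627/304.8 ft = 187.394 ft.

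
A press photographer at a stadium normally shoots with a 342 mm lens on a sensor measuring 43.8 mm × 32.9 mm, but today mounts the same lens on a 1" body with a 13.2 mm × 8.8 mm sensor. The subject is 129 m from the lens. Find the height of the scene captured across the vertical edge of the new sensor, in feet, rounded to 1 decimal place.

10.9 ft

The focal length stays 342 mm; the relevant sensor dimension is now h = 8.8 mm. Object distance dₒ = 129 m = 129000 mm.
Thin-lens field height W = h·(dₒ − f)/f = 8.8 × (129000 − 342)/342 ≈ 3310.498 mm = 3310.498/304.8 ft = 10.8612 ft.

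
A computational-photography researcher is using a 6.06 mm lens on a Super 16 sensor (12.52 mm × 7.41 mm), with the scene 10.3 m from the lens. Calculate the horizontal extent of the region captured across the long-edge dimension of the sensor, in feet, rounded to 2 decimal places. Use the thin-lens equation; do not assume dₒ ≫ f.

69.77 ft

dₒ: 10.3 m = 10300 mm.
Similar triangles through the lens centre give W/dₒ = w/dᵢ; with 1/f = 1/dₒ + 1/dᵢ this gives W = w·(dₒ − f)/f.
W = 12.52 mm × (10300 − 6.06) / 6.06 = 12.52 × 1698.6700 ≈ 21267.348 mm = 21267.348/304.8 ft = 69.7748 ft.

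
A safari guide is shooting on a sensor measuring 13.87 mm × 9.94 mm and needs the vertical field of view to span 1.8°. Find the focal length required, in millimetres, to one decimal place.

From α = 2·arctan(h/2f) we get f = h / (2·tan(α/2)).
With h = 9.94 mm and α/2 = 0.9°, tan(α/2) ≈ 0.01571, so f ≈ 9.94 / 0.03142 ≈ 316.3740 mm.

316.4 mm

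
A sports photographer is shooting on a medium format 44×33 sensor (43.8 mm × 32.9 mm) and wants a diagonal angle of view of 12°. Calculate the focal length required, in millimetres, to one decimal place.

260.6 mm

Sensor diagonal = √(43.8² + 32.9²) = √3000.8500 ≈ 54.7800 mm.
From α = 2·arctan(d/2f) we get f = d / (2·tan(α/2)).
With d = 54.7800 mm and α/2 = 6°, tan(α/2) ≈ 0.10510, so f ≈ 54.7800 / 0.21021 ≈ 260.5985 mm.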